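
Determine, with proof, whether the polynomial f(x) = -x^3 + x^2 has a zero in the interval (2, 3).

The endpoint values f(2) = -4 and f(3) = -18 are both negative. Claim: f(x) < 0 for every x in (2, 3).
Shift to the endpoint 2: with x = 2 + u (0 < u < 1), one computes f(2 + u) = -u^3 - 5u^2 - 8u - 4.
All 4 nonzero coefficients of this polynomial in u are negative; hence for u > 0 the value is a sum of negative terms (the constant -4 among them).
So f is strictly negative on (2, 3); no root exists in the interval.

f has no root in that interval.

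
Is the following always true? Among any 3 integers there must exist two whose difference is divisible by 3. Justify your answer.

Try 3 consecutive integers, 1, 2, 3. Their remainders mod 3 are 1, 2, 0 — pairwise different, as any 3 ≤ 3 consecutive integers have distinct residues.
No two share a residue, so no pair has difference divisible by 3; the claim fails for this set.

No; for instance {1, 2, 3} is a counterexample.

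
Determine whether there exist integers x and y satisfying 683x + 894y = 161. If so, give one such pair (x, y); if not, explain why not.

x = 889, y = -679

Since gcd(683, 894) = 1, every integer is an integer combination of 683 and 894.
Dividing repeatedly: 894 = 1·683 + 211, 683 = 3·211 + 50, 211 = 4·50 + 11, 50 = 4·11 + 6, 11 = 1·6 + 5, 6 = 1·5 + 1, 5 = 5·1 + 0.
Back-substituting, 1 = 6 − 1·5 = 6 − (11 − 1·6) = −11 + 2·6 = −11 + 2·(50 − 4·11) = 2·50 − 9·11 = 2·50 − 9·(211 − 4·50) = −9·211 + 38·50 = −9·211 + 38·(683 − 3·211) = 38·683 − 123·211 = 38·683 − 123·(894 − 1·683) = −123·894 + 161·683; that is, 683·161 + 894·(-123) = 1.
Times 161: 683·25921 + 894·(-19803) = 161, so (25921, -19803) solves it.
Shifting by a multiple of (894, −683) keeps it a solution: x = 25921 − 28·894 = 889, y = -19803 + 28·683 = -679.
Check: 683·889 + 894·(-679) = 607187 − 607026 = 161. ✓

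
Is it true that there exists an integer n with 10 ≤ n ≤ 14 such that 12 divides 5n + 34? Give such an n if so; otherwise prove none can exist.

Try n = 10: 5·10 + 34 = 84 = 7·12, which is divisible by 12.

n = 10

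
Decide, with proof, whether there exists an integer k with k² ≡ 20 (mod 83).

There is no such integer.

83 is prime, so by Euler's criterion 20 is a square mod 83 iff 20^((83−1)/2) = 20^41 ≡ 1 (mod 83).
Repeated squaring mod 83: 20^2 = 400 ≡ 68; 20^4 ≡ 68² = 4624 ≡ 59; 20^8 ≡ 59² = 3481 ≡ 78; 20^16 ≡ 78² = 6084 ≡ 25; 20^32 ≡ 25² = 625 ≡ 44.
Since 41 = 32 + 8 + 1, 20^41 ≡ 44 · 78 · 20; multiplying out mod 83: 44·78 = 3432 ≡ 29, then 29·20 = 580 ≡ 82. Thus 20^41 ≡ 82 ≡ −1 (mod 83).
The value −1 means 20 is a non-residue modulo 83, so k² ≡ 20 (mod 83) is impossible.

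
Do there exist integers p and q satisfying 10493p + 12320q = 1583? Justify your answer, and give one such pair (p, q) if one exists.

No such integers exist.

gcd(10493, 12320) = 7, so every integer of the form 10493p + 12320q is a multiple of 7.
However 1583 leaves remainder 1 on division by 7.
Hence no integers p, q satisfy the equation.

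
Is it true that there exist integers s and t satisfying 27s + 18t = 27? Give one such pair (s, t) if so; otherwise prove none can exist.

Since gcd(27, 18) = 9 and 27 = 9·3, Bézout's identity guarantees a solution.
Dividing through by 9 reduces the equation to 3s + 2t = 3.
Dividing repeatedly: 3 = 1·2 + 1, 2 = 2·1 + 0.
Working back up the chain: 1 = 3 − 1·2. So 3·1 + 2·(-1) = 1.
Scaling by 3 gives the particular solution (s, t) = (3, -3).
Subtracting 1·2 from s and adding 1·3 to t gives the tidier solution (1, 0).
Indeed 27·1 + 18·0 = 27 + 0 = 27.

s = 1, t = 0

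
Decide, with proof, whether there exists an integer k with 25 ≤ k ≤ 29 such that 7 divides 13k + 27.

At k = 27 we get 13·27 + 27 = 378, and 378 = 7·54.

k = 27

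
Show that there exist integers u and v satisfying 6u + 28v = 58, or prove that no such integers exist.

u = 5, v = 1

gcd(6, 28) = 2, and 2 divides 58, so integer solutions exist.
Dividing through by 2 reduces the equation to 3u + 14v = 29.
Dividing repeatedly: 14 = 4·3 + 2, 3 = 1·2 + 1, 2 = 2·1 + 0.
Unwinding: 1 = 3 − 1·2 = 3 − (14 − 4·3) = −14 + 5·3, i.e. 3·5 + 14·(-1) = 1.
Scaling by 29 gives the particular solution (u, v) = (145, -29).
Shifting by a multiple of (14, −3) keeps it a solution: u = 145 − 10·14 = 5, v = -29 + 10·3 = 1.
Indeed 6·5 + 28·1 = 30 + 28 = 58.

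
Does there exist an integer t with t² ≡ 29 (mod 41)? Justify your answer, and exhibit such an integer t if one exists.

41 is prime, so by Euler's criterion 29 is a square mod 41 iff 29^((41−1)/2) = 29^20 ≡ 1 (mod 41).
Squaring successively (mod 41): 29^2 = 841 ≡ 21; 29^4 ≡ 21² = 441 ≡ 31; 29^8 ≡ 31² = 961 ≡ 18; 29^16 ≡ 18² = 324 ≡ 37.
Since 20 = 16 + 4, 29^20 ≡ 37 · 31; multiplying out mod 41: 37·31 = 1147 ≡ 40. Thus 29^20 ≡ 40 ≡ −1 (mod 41).
The value −1 means 29 is a non-residue modulo 41, so t² ≡ 29 (mod 41) is impossible.

No, no such integer exists.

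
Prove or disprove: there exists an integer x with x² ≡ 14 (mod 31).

Take x = 13. Then 13² = 169 = 5·31 + 14, so 13² ≡ 14 (mod 31).

x = 13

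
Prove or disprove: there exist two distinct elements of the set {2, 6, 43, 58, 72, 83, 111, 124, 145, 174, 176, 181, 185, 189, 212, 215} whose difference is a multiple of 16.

Residues mod 16: 2↦2, 6↦6, 43↦11, 58↦10, 72↦8, 83↦3, 111↦15, 124↦12, 145↦1, 174↦14, 176↦0, 181↦5, 185↦9, 189↦13, 212↦4, 215↦7.
No residue repeats among the 16 elements, so no pair has difference ≡ 0 (mod 16).

No, no such pair exists.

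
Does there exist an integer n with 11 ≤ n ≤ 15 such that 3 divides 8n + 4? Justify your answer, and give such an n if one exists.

For n = 11, 12 the values 92, 100 are not multiples of 3. Try n = 13: 8·13 + 4 = 108 = 36·3, which is divisible by 3.

n = 13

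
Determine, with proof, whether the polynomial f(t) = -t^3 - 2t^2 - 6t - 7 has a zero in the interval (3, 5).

No such root exists.

f(3) = -70 and f(5) = -212, both negative.
The derivative f'(t) = -3t^2 - 4t - 6 is a quadratic with discriminant (-4)² − 4·(-3)·(-6) = -56 < 0; it never vanishes, so it is always negative (sign of the leading coefficient).
Hence f is strictly decreasing on ℝ, and in particular on [3, 5]. A strictly monotone function with same-sign endpoint values stays negative on the whole interval, so f has no zero in (3, 5).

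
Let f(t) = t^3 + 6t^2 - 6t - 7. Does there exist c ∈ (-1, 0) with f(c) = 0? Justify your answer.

Such a root exists.

f(-1) = 4 and f(0) = -7, which have opposite signs.
f is continuous everywhere (it is a polynomial), in particular on [-1, 0].
By the Intermediate Value Theorem, f takes the value 0 somewhere in the open interval.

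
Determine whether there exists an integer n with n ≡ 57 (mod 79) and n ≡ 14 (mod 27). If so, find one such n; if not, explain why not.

n = 689

gcd(79, 27) = 1, so the Chinese Remainder Theorem guarantees exactly one residue class mod 2133 satisfying both.
Any solution of the first congruence is n = 57 + 79t; substituting into the second, 79t ≡ 14 − 57 ≡ 11 (mod 27).
79 ≡ 25 (mod 27), so this reads 25t ≡ 11 (mod 27). Since 25·13 = 325 = 12·27 + 1, the inverse of 25 mod 27 is 13.
Therefore t ≡ 13·11 = 143 ≡ 8 (mod 27).
Taking t = 8 gives n = 57 + 79·8 = 689.
Check: 689 mod 79 = 57, 689 mod 27 = 14. ✓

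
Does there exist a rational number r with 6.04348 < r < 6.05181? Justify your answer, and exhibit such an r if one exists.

Scale by 20: the interval becomes (120.86960, 121.03620), which contains the integer 121.
Hence 121/20 is a rational number with 6.04348 < 121/20 < 6.05181.

r = 121/20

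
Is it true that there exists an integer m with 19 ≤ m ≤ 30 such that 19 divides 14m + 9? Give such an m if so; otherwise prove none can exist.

At m = 19, 14·19 + 9 = 275 ≡ 9 (mod 19), and each step in m adds 14, giving residues 9, 4, 18, 13, 8, 3, 17, 12, 7, 2, 16, 11 for m = 19, 20, …, 30.
Since 0 is absent from this list, 19 ∤ 14m + 9 for every m with 19 ≤ m ≤ 30.

There is no such integer m in that range.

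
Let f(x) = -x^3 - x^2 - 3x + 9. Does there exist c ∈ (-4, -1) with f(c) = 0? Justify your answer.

No such root exists.

f(-4) = 69 and f(-1) = 12, both positive.
f'(x) = -3x^2 - 2x - 3 has discriminant (-2)² − 4·(-3)·(-3) = -32 < 0, so f' has no real roots and is negative for every real x.
So f is strictly decreasing; between -4 and -1 its values lie between f(-4) = 69 and f(-1) = 12, all positive. Therefore f has no root in (-4, -1).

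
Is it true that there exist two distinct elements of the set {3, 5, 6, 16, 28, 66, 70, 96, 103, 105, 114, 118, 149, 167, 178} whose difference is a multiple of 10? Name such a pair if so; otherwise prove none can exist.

The pair (3, 103) works.

Both 3 and 103 leave remainder 3 on division by 10; their difference 100 = 10·10 is a multiple of 10.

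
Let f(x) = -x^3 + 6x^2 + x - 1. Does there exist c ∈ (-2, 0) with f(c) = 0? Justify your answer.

f(-2) = 29 and f(0) = -1, which have opposite signs.
f is continuous everywhere (it is a polynomial), in particular on [-2, 0].
So by the Intermediate Value Theorem there is a c strictly between -2 and 0 with f(c) = 0.

Such a root exists.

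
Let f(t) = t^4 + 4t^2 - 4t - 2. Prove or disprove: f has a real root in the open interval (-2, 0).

f(-2) = 38 and f(0) = -2, which have opposite signs.
As a polynomial, f is continuous on every closed interval.
By the Intermediate Value Theorem, f takes the value 0 somewhere in the open interval.

Such a root exists.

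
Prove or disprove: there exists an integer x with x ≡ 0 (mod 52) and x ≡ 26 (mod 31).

x = 832

gcd(52, 31) = 1, so the Chinese Remainder Theorem guarantees exactly one residue class mod 1612 satisfying both.
Any solution of the first congruence is x = 0 + 52t; substituting into the second, 52t ≡ 26 − 0 ≡ 26 (mod 31).
52 ≡ 21 (mod 31), so this reads 21t ≡ 26 (mod 31). Invert 21 mod 31 by the Euclidean algorithm: 31 = 1·21 + 10, 21 = 2·10 + 1, 10 = 10·1 + 0; back-substituting, 1 = 21 − 2·10 = 21 − 2·(31 − 1·21) = −2·31 + 3·21. Hence 21·3 ≡ 1, so 21⁻¹ ≡ 3 (mod 31).
Multiplying by 3: t ≡ 3·26 = 78 ≡ 16 (mod 31).
Taking t = 16 gives x = 0 + 52·16 = 832.
Indeed 832 ≡ 0 (mod 52) and 832 ≡ 26 (mod 31).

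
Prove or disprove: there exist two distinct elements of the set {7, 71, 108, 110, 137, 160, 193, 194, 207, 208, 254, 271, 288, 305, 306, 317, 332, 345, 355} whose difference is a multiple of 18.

Both 71 and 305 leave remainder 17 on division by 18; their difference 234 = 13·18 is a multiple of 18.

Yes: 71 and 305.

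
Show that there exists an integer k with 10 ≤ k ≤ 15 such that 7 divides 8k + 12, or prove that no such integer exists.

No such integer k in that range exists.

The values of 8k + 12 for k = 10, 11, …, 15 are 92, 100, 108, 116, 124, 132; reduced mod 7 these are 1, 2, 3, 4, 5, 6.
None is 0, so 7 never divides 8k + 12 on this range.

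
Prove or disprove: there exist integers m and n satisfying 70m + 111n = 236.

Since gcd(70, 111) = 1, every integer is an integer combination of 70 and 111.
Euclidean algorithm: 111 = 1·70 + 41, 70 = 1·41 + 29, 41 = 1·29 + 12, 29 = 2·12 + 5, 12 = 2·5 + 2, 5 = 2·2 + 1, 2 = 2·1 + 0.
Unwinding: 1 = 5 − 2·2 = 5 − 2·(12 − 2·5) = −2·12 + 5·5 = −2·12 + 5·(29 − 2·12) = 5·29 − 12·12 = 5·29 − 12·(41 − 1·29) = −12·41 + 17·29 = −12·41 + 17·(70 − 1·41) = 17·70 − 29·41 = 17·70 − 29·(111 − 1·70) = −29·111 + 46·70, i.e. 70·46 + 111·(-29) = 1.
Multiplying through by 236: m = 46·236 = 10856, n = (-29)·236 = -6844 is a solution.
Subtracting 97·111 from m and adding 97·70 to n gives the tidier solution (89, -54).
Indeed 70·89 + 111·(-54) = 6230 − 5994 = 236.

m = 89, n = -54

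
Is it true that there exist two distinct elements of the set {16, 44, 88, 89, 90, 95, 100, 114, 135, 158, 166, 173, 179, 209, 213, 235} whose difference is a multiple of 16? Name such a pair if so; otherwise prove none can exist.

Reduce each element modulo 16: 16↦0, 44↦12, 88↦8, 89↦9, 90↦10, 95↦15, 100↦4, 114↦2, 135↦7, 158↦14, 166↦6, 173↦13, 179↦3, 209↦1, 213↦5, 235↦11.
All 16 residues are distinct, so no two elements differ by a multiple of 16.

No such pair exists.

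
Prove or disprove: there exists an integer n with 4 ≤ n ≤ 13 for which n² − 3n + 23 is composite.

At n = 5: 5² − 3·5 + 23 = 33 = 3·11, which is composite.

n = 5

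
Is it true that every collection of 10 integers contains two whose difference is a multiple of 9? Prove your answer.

Yes.

There are exactly 9 possible remainders on division by 9.
Since 10 > 9, two of the 10 integers must share a residue class by the pigeonhole principle; call them a and b.
Then a ≡ b (mod 9), i.e. 9 ∣ (a − b).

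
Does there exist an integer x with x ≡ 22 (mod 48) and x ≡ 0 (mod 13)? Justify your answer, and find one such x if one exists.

x = 598

gcd(48, 13) = 1, so the Chinese Remainder Theorem guarantees exactly one residue class mod 624 satisfying both.
Any solution of the first congruence is x = 22 + 48t; substituting into the second, 48t ≡ 0 − 22 ≡ 4 (mod 13).
48 ≡ 9 (mod 13), so this reads 9t ≡ 4 (mod 13). Note 9·3 = 27 ≡ 1 (mod 13) (as 27 − 1 = 2·13), so 9⁻¹ ≡ 3.
Multiplying by 3: t ≡ 3·4 = 12 (mod 13).
With t = 12: x = 22 + 48·12 = 598.
Verify: 598 = 12·48 + 22 and 598 = 46·13 + 0. ✓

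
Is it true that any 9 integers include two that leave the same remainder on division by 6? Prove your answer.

Yes.

Each integer lies in one of the 6 residue classes modulo 6.
Since 9 > 6, two of the 9 integers must share a residue class by the pigeonhole principle; call them a and b.
That is, a and b leave the same remainder on division by 6, as claimed.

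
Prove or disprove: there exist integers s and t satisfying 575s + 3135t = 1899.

No, no such integers exist.

gcd(575, 3135) = 5, so every integer of the form 575s + 3135t is a multiple of 5.
However 1899 leaves remainder 4 on division by 5.
So the equation is unsolvable over ℤ.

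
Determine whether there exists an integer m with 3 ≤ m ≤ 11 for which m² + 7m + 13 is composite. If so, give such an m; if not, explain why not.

m = 4

At m = 4: 4² + 7·4 + 13 = 57 = 3·19, which is composite.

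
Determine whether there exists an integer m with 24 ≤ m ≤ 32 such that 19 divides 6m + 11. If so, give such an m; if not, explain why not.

No, no such integer m in that range exists.

The values of 6m + 11 for m = 24, 25, …, 32 are 155, 161, 167, 173, 179, 185, 191, 197, 203; reduced mod 19 these are 3, 9, 15, 2, 8, 14, 1, 7, 13.
None is 0, so 19 never divides 6m + 11 on this range.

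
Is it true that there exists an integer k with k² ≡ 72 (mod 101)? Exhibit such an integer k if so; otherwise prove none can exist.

101 is prime, so by Euler's criterion 72 is a square mod 101 iff 72^((101−1)/2) = 72^50 ≡ 1 (mod 101).
Squaring successively (mod 101): 72^2 = 5184 ≡ 33; 72^4 ≡ 33² = 1089 ≡ 79; 72^8 ≡ 79² = 6241 ≡ 80; 72^16 ≡ 80² = 6400 ≡ 37; 72^32 ≡ 37² = 1369 ≡ 56.
Since 50 = 32 + 16 + 2, 72^50 ≡ 56 · 37 · 33; multiplying out mod 101: 56·37 = 2072 ≡ 52, then 52·33 = 1716 ≡ 100. Thus 72^50 ≡ 100 ≡ −1 (mod 101).
By Euler's criterion 72 is a quadratic non-residue mod 101: no k satisfies k² ≡ 72 (mod 101).

No such integer exists.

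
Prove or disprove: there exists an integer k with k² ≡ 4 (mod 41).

Take k = 2. Then 2² = 4, and since 0 ≤ 4 < 41 this is already reduced: 2² ≡ 4 (mod 41).

k = 2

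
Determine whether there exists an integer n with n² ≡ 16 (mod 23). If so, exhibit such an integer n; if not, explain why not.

Take n = 19. Then 19² = 361 = 15·23 + 16, so 19² ≡ 16 (mod 23).

n = 19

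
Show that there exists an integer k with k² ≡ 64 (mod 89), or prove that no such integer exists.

k = 81 works: 81² = 6561, and 6561 − 64 = 6497 = 73·89.

k = 81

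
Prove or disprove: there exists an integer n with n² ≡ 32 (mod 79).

n = 36

Take n = 36. Then 36² = 1296 = 16·79 + 32, so 36² ≡ 32 (mod 79).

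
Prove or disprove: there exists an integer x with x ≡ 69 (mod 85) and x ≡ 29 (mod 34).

No, no such integer exists.

Both moduli are multiples of 17 = gcd(85, 34), so any solution would satisfy x ≡ 69 and x ≡ 29 modulo 17 simultaneously.
These are incompatible: 69 − 29 = 40 is not divisible by 17.
Therefore no such x exists.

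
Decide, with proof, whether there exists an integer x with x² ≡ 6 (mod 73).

x = 15 works: 15² = 225, and 225 − 6 = 219 = 3·73.

x = 15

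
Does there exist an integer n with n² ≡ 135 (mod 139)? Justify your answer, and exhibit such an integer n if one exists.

139 is prime, so by Euler's criterion 135 is a square mod 139 iff 135^((139−1)/2) = 135^69 ≡ 1 (mod 139).
Squaring successively (mod 139): 135^2 = 18225 ≡ 16; 135^4 ≡ 16² = 256 ≡ 117; 135^8 ≡ 117² = 13689 ≡ 67; 135^16 ≡ 67² = 4489 ≡ 41; 135^32 ≡ 41² = 1681 ≡ 13; 135^64 ≡ 13² = 169 ≡ 30.
Since 69 = 64 + 4 + 1, 135^69 ≡ 30 · 117 · 135; multiplying out mod 139: 30·117 = 3510 ≡ 35, then 35·135 = 4725 ≡ 138. Thus 135^69 ≡ 138 ≡ −1 (mod 139).
By Euler's criterion 135 is a quadratic non-residue mod 139: no n satisfies n² ≡ 135 (mod 139).

There is no such integer.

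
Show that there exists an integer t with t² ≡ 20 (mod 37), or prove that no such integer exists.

Apply Euler's criterion with the prime 37: 20 is a quadratic residue iff 20^18 ≡ 1 (mod 37), and a non-residue iff it is ≡ −1.
Repeated squaring mod 37: 20^2 = 400 ≡ 30; 20^4 ≡ 30² = 900 ≡ 12; 20^8 ≡ 12² = 144 ≡ 33; 20^16 ≡ 33² = 1089 ≡ 16.
Since 18 = 16 + 2, 20^18 ≡ 16 · 30; multiplying out mod 37: 16·30 = 480 ≡ 36. Thus 20^18 ≡ 36 ≡ −1 (mod 37).
The value −1 means 20 is a non-residue modulo 37, so t² ≡ 20 (mod 37) is impossible.

There is no such integer.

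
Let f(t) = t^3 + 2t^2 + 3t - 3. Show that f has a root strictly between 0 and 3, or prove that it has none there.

Such a root exists.

f(0) = -3 and f(3) = 51, which have opposite signs.
f is continuous everywhere (it is a polynomial), in particular on [0, 3].
By the Intermediate Value Theorem, f takes the value 0 somewhere in the open interval.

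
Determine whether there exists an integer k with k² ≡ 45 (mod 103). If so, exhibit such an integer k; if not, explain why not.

103 is prime, so by Euler's criterion 45 is a square mod 103 iff 45^((103−1)/2) = 45^51 ≡ 1 (mod 103).
Squaring successively (mod 103): 45^2 = 2025 ≡ 68; 45^4 ≡ 68² = 4624 ≡ 92; 45^8 ≡ 92² = 8464 ≡ 18; 45^16 ≡ 18² = 324 ≡ 15; 45^32 ≡ 15² = 225 ≡ 19.
Since 51 = 32 + 16 + 2 + 1, 45^51 ≡ 19 · 15 · 68 · 45; multiplying out mod 103: 19·15 = 285 ≡ 79, then 79·68 = 5372 ≡ 16, then 16·45 = 720 ≡ 102. Thus 45^51 ≡ 102 ≡ −1 (mod 103).
By Euler's criterion 45 is a quadratic non-residue mod 103: no k satisfies k² ≡ 45 (mod 103).

There is no such integer.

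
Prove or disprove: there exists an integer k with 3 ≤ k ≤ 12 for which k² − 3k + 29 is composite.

k = 4

At k = 4: 4² − 3·4 + 29 = 33 = 3·11, which is composite.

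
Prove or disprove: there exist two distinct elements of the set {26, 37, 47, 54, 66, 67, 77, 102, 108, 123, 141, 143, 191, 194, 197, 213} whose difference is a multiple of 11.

Reduce each element mod 11: 26↦4, 37↦4, 47↦3, 54↦10, 66↦0, 67↦1, 77↦0, 102↦3, 108↦9, 123↦2, 141↦9, 143↦0, 191↦4, 194↦7, 197↦10, 213↦4. The residue 4 repeats (at 26 and 37), and 37 − 26 = 11 = 1·11.

26 and 37 are such a pair.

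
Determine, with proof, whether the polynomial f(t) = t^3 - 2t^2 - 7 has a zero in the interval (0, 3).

f(0) = -7 and f(3) = 2, which have opposite signs.
As a polynomial, f is continuous on every closed interval.
By the Intermediate Value Theorem f must vanish at some point of (0, 3).

Yes, f has a root in the interval.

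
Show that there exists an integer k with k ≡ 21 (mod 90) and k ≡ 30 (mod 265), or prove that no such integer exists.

No, no such integer exists.

Both moduli are multiples of 5 = gcd(90, 265), so any solution would satisfy k ≡ 21 and k ≡ 30 modulo 5 simultaneously.
These are incompatible: 21 − 30 = -9 is not divisible by 5.
Hence the system has no solution.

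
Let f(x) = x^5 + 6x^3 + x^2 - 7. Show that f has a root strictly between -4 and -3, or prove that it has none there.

No.

f(-4) = -1399 and f(-3) = -403, both negative, so a sign-change argument is unavailable; we show f keeps this sign on the whole interval.
Shift to the endpoint -3: with x = -3 − u (0 < u < 1), one computes f(-3 − u) = -u^5 - 15u^4 - 96u^3 - 323u^2 - 561u - 403.
All 6 nonzero coefficients of this polynomial in u are negative; hence for u > 0 the value is a sum of negative terms (the constant -403 among them).
Therefore f(x) < 0 throughout (-4, -3), and f has no zero there.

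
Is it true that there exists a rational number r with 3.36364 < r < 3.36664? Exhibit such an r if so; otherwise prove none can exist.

Multiplying by 41: 41·3.36364 = 137.90924 and 41·3.36664 = 138.03224, so the integer 138 lies strictly between them.
Dividing back, 3.36364 < 138/41 < 3.36664, and 138/41 is rational.

r = 138/41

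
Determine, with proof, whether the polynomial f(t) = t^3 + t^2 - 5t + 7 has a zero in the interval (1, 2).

f(1) = 4 and f(2) = 9, both positive, so a sign-change argument is unavailable; we show f keeps this sign on the whole interval.
Substitute t = 1 + u, where 0 < u < 1 on the interval. Expanding, f(1 + u) = u^3 + 4u^2 + 4.
All 3 nonzero coefficients of this polynomial in u are positive; hence for u > 0 the value is a sum of positive terms (the constant 4 among them).
So f is strictly positive on (1, 2); no root exists in the interval.

No such root exists.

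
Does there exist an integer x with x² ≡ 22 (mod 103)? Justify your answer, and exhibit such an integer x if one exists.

Apply Euler's criterion with the prime 103: 22 is a quadratic residue iff 22^51 ≡ 1 (mod 103), and a non-residue iff it is ≡ −1.
Repeated squaring mod 103: 22^2 = 484 ≡ 72; 22^4 ≡ 72² = 5184 ≡ 34; 22^8 ≡ 34² = 1156 ≡ 23; 22^16 ≡ 23² = 529 ≡ 14; 22^32 ≡ 14² = 196 ≡ 93.
Since 51 = 32 + 16 + 2 + 1, 22^51 ≡ 93 · 14 · 72 · 22; multiplying out mod 103: 93·14 = 1302 ≡ 66, then 66·72 = 4752 ≡ 14, then 14·22 = 308 ≡ 102. Thus 22^51 ≡ 102 ≡ −1 (mod 103).
By Euler's criterion 22 is a quadratic non-residue mod 103: no x satisfies x² ≡ 22 (mod 103).

No such integer exists.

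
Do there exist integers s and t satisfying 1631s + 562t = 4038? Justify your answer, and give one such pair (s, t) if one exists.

s = 274, t = -788

1631 and 562 are coprime, so 1631s + 562t ranges over all of ℤ.
Dividing repeatedly: 1631 = 2·562 + 507, 562 = 1·507 + 55, 507 = 9·55 + 12, 55 = 4·12 + 7, 12 = 1·7 + 5, 7 = 1·5 + 2, 5 = 2·2 + 1, 2 = 2·1 + 0.
Back-substituting, 1 = 5 − 2·2 = 5 − 2·(7 − 1·5) = −2·7 + 3·5 = −2·7 + 3·(12 − 1·7) = 3·12 − 5·7 = 3·12 − 5·(55 − 4·12) = −5·55 + 23·12 = −5·55 + 23·(507 − 9·55) = 23·507 − 212·55 = 23·507 − 212·(562 − 1·507) = −212·562 + 235·507 = −212·562 + 235·(1631 − 2·562) = 235·1631 − 682·562; that is, 1631·235 + 562·(-682) = 1.
Times 4038: 1631·948930 + 562·(-2753916) = 4038, so (948930, -2753916) solves it.
The general solution is s = 948930 + 562k, t = -2753916 − 1631k; taking k = -1688 gives the smaller pair s = 274, t = -788.
Indeed 1631·274 + 562·(-788) = 446894 − 442856 = 4038.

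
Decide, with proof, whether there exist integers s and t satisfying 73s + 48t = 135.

s = 15, t = -20

73 and 48 are coprime, so 73s + 48t ranges over all of ℤ.
Dividing repeatedly: 73 = 1·48 + 25, 48 = 1·25 + 23, 25 = 1·23 + 2, 23 = 11·2 + 1, 2 = 2·1 + 0.
Back-substituting, 1 = 23 − 11·2 = 23 − 11·(25 − 1·23) = −11·25 + 12·23 = −11·25 + 12·(48 − 1·25) = 12·48 − 23·25 = 12·48 − 23·(73 − 1·48) = −23·73 + 35·48; that is, 73·(-23) + 48·35 = 1.
Times 135: 73·(-3105) + 48·4725 = 135, so (-3105, 4725) solves it.
Shifting by a multiple of (48, −73) keeps it a solution: s = -3105 + 65·48 = 15, t = 4725 − 65·73 = -20.
Indeed 73·15 + 48·(-20) = 1095 − 960 = 135.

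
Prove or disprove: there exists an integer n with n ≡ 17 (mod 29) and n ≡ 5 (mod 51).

The moduli 29 and 51 are coprime, so by the Chinese Remainder Theorem a unique solution modulo 1479 exists.
Write n = 17 + 29t and require 17 + 29t ≡ 5 (mod 51), i.e. 29t ≡ 39 (mod 51).
To invert 29 modulo 51: 51 = 1·29 + 22, 29 = 1·22 + 7, 22 = 3·7 + 1, 7 = 7·1 + 0, and unwinding, 1 = 22 − 3·7 = 22 − 3·(29 − 1·22) = −3·29 + 4·22 = −3·29 + 4·(51 − 1·29) = 4·51 − 7·29. Thus 29⁻¹ ≡ -7 ≡ 44 (mod 51).
Therefore t ≡ 44·39 = 1716 ≡ 33 (mod 51).
Taking t = 33 gives n = 17 + 29·33 = 974.
Check: 974 mod 29 = 17, 974 mod 51 = 5. ✓

n = 974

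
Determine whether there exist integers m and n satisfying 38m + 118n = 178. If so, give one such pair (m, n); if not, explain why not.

gcd(38, 118) = 2, and 2 divides 178, so integer solutions exist.
Dividing through by 2 reduces the equation to 19m + 59n = 89.
Run the Euclidean algorithm on 59 and 19: 59 = 3·19 + 2, 19 = 9·2 + 1, 2 = 2·1 + 0.
Back-substituting, 1 = 19 − 9·2 = 19 − 9·(59 − 3·19) = −9·59 + 28·19; that is, 19·28 + 59·(-9) = 1.
Multiplying through by 89: m = 28·89 = 2492, n = (-9)·89 = -801 is a solution.
Shifting by a multiple of (59, −19) keeps it a solution: m = 2492 − 42·59 = 14, n = -801 + 42·19 = -3.
Indeed 38·14 + 118·(-3) = 532 − 354 = 178.

m = 14, n = -3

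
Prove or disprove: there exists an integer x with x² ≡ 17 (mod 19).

x = 13 works: 13² = 169, and 169 − 17 = 152 = 8·19.

x = 13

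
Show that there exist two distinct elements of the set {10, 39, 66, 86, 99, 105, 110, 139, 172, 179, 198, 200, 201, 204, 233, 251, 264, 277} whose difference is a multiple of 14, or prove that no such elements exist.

The pair (10, 66) works.

10 mod 14 = 10 and 66 mod 14 = 10, so 66 − 10 = 56 = 4·14.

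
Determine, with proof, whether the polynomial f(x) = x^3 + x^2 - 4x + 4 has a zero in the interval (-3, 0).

f(-3) = -2 and f(0) = 4, which have opposite signs.
f is continuous everywhere (it is a polynomial), in particular on [-3, 0].
By the Intermediate Value Theorem f must vanish at some point of (-3, 0).

Such a root exists.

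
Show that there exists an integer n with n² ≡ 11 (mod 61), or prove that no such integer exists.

61 is prime, so by Euler's criterion 11 is a square mod 61 iff 11^((61−1)/2) = 11^30 ≡ 1 (mod 61).
Squaring successively (mod 61): 11^2 = 121 ≡ 60; 11^4 ≡ 60² = 3600 ≡ 1; 11^8 ≡ 1² = 1 ≡ 1; 11^16 ≡ 1² = 1 ≡ 1.
Since 30 = 16 + 8 + 4 + 2, 11^30 ≡ 1 · 1 · 1 · 60; multiplying out mod 61: 1·1 = 1 ≡ 1, then 1·1 = 1 ≡ 1, then 1·60 = 60 ≡ 60. Thus 11^30 ≡ 60 ≡ −1 (mod 61).
The value −1 means 11 is a non-residue modulo 61, so n² ≡ 11 (mod 61) is impossible.

There is no such integer.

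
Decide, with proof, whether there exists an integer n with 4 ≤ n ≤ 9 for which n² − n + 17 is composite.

The values for n = 4, 5, …, 9 are 29, 37, 47, 59, 73, 89, and each of these is prime.
So no value in the range makes the expression composite.

No such integer n in that range exists.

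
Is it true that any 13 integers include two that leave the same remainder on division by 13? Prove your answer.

No, the set {33, 34, 35, 36, 37, 38, 39, 40, 41, 42, 43, 44, 45} is a counterexample.

Try 13 consecutive integers, 33, 34, …, 45. Their remainders mod 13 are 7, 8, 9, 10, 11, 12, 0, 1, 2, 3, 4, 5, 6 — pairwise different, as any 13 ≤ 13 consecutive integers have distinct residues.
Hence this collection has no pair with equal remainders mod 13, disproving the claim.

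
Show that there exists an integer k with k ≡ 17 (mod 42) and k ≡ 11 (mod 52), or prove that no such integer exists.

k = 479

The moduli are not coprime: gcd(42, 52) = 2. Compatibility requires 2 ∣ (11 − 17) = -6, which holds, so solutions exist.
Write k = 17 + 42t. Then 42t ≡ 11 − 17 ≡ 46 (mod 52); dividing through by 2 gives 21t ≡ 23 (mod 26).
Since 21·5 = 105 = 4·26 + 1, the inverse of 21 mod 26 is 5.
Therefore t ≡ 5·23 = 115 ≡ 11 (mod 26).
Then k = 17 + 42·11 = 479.
Indeed 479 ≡ 17 (mod 42) and 479 ≡ 11 (mod 52).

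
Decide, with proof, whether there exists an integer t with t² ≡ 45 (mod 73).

73 is prime, so by Euler's criterion 45 is a square mod 73 iff 45^((73−1)/2) = 45^36 ≡ 1 (mod 73).
Repeated squaring mod 73: 45^2 = 2025 ≡ 54; 45^4 ≡ 54² = 2916 ≡ 69; 45^8 ≡ 69² = 4761 ≡ 16; 45^16 ≡ 16² = 256 ≡ 37; 45^32 ≡ 37² = 1369 ≡ 55.
Since 36 = 32 + 4, 45^36 ≡ 55 · 69; multiplying out mod 73: 55·69 = 3795 ≡ 72. Thus 45^36 ≡ 72 ≡ −1 (mod 73).
The value −1 means 45 is a non-residue modulo 73, so t² ≡ 45 (mod 73) is impossible.

No, no such integer exists.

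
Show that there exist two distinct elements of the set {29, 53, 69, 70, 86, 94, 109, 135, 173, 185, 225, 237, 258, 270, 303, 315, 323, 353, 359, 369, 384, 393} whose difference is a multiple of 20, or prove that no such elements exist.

29 mod 20 = 9 and 69 mod 20 = 9, so 69 − 29 = 40 = 2·20.

Yes: 29 and 69.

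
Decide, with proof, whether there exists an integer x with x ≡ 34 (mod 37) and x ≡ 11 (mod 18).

x = 515

The moduli 37 and 18 are coprime, so by the Chinese Remainder Theorem a unique solution modulo 666 exists.
Any solution of the first congruence is x = 34 + 37t; substituting into the second, 37t ≡ 11 − 34 ≡ 13 (mod 18).
37 ≡ 1 (mod 18), so this reads 1t ≡ 13 (mod 18). So t ≡ 13 (mod 18).
With t = 13: x = 34 + 37·13 = 515.
Indeed 515 ≡ 34 (mod 37) and 515 ≡ 11 (mod 18).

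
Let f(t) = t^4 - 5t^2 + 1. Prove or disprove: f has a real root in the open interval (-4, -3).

f has no root in that interval.

The endpoint values f(-4) = 177 and f(-3) = 37 are both positive. Claim: f(t) > 0 for every t in (-4, -3).
Shift to the endpoint -3: with t = -3 − u (0 < u < 1), one computes f(-3 − u) = u^4 + 12u^3 + 49u^2 + 78u + 37.
The nonzero coefficients here are all positive, so for u > 0 every term is positive (or zero), and the constant term 37 is strictly positive.
So f is strictly positive on (-4, -3); no root exists in the interval.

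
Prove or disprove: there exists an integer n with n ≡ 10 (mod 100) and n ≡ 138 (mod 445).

gcd(100, 445) = 5. If n ≡ 10 (mod 100) and n ≡ 138 (mod 445), then n ≡ 10 (mod 5) and n ≡ 138 (mod 5).
These are incompatible: 10 − 138 = -128 is not divisible by 5.
Therefore no such n exists.

No, no such integer exists.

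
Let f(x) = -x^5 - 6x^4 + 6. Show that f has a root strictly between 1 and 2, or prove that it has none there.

The endpoint values f(1) = -1 and f(2) = -122 are both negative. Claim: f(x) < 0 for every x in (1, 2).
Substitute x = 1 + u, where 0 < u < 1 on the interval. Expanding, f(1 + u) = -u^5 - 11u^4 - 34u^3 - 46u^2 - 29u - 1.
The nonzero coefficients here are all negative, so for u > 0 every term is negative (or zero), and the constant term -1 is strictly negative.
So f is strictly negative on (1, 2); no root exists in the interval.

No.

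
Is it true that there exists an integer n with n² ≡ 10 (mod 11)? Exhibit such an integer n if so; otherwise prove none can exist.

Since (11 − n)² ≡ n² (mod 11), it suffices to square n = 0, 1, …, 5: the residues are 0, 1, 4, 9, 5, 3.
The set of squares mod 11 is therefore {0, 1, 3, 4, 5, 9}, which does not contain 10.
Therefore n² ≡ 10 (mod 11) has no solution.

There is no such integer.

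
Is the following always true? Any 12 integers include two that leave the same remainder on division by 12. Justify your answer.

No; for instance {14, 15, 16, 17, 18, 19, 20, 21, 22, 23, 24, 25} is a counterexample.

Try 12 consecutive integers, 14, 15, …, 25. Their remainders mod 12 are 2, 3, 4, 5, 6, 7, 8, 9, 10, 11, 0, 1 — pairwise different, as any 12 ≤ 12 consecutive integers have distinct residues.
So no two of them leave the same remainder on division by 12; the claim fails for this set.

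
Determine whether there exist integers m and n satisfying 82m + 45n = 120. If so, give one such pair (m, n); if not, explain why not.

82 and 45 are coprime, so 82m + 45n ranges over all of ℤ.
Run the Euclidean algorithm on 82 and 45: 82 = 1·45 + 37, 45 = 1·37 + 8, 37 = 4·8 + 5, 8 = 1·5 + 3, 5 = 1·3 + 2, 3 = 1·2 + 1, 2 = 2·1 + 0.
Working back up the chain: 1 = 3 − 1·2 = 3 − (5 − 1·3) = −5 + 2·3 = −5 + 2·(8 − 1·5) = 2·8 − 3·5 = 2·8 − 3·(37 − 4·8) = −3·37 + 14·8 = −3·37 + 14·(45 − 1·37) = 14·45 − 17·37 = 14·45 − 17·(82 − 1·45) = −17·82 + 31·45. So 82·(-17) + 45·31 = 1.
Multiplying through by 120: m = (-17)·120 = -2040, n = 31·120 = 3720 is a solution.
Adding 46·45 to m and subtracting 46·82 from n gives the tidier solution (30, -52).
Indeed 82·30 + 45·(-52) = 2460 − 2340 = 120.

m = 30, n = -52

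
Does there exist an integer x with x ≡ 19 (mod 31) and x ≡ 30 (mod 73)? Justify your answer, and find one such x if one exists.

The moduli 31 and 73 are coprime, so by the Chinese Remainder Theorem a unique solution modulo 2263 exists.
Any solution of the first congruence is x = 19 + 31t; substituting into the second, 31t ≡ 30 − 19 ≡ 11 (mod 73).
Invert 31 mod 73 by the Euclidean algorithm: 73 = 2·31 + 11, 31 = 2·11 + 9, 11 = 1·9 + 2, 9 = 4·2 + 1, 2 = 2·1 + 0; back-substituting, 1 = 9 − 4·2 = 9 − 4·(11 − 1·9) = −4·11 + 5·9 = −4·11 + 5·(31 − 2·11) = 5·31 − 14·11 = 5·31 − 14·(73 − 2·31) = −14·73 + 33·31. Hence 31·33 ≡ 1, so 31⁻¹ ≡ 33 (mod 73).
Therefore t ≡ 33·11 = 363 ≡ 71 (mod 73).
With t = 71: x = 19 + 31·71 = 2220.
Indeed 2220 ≡ 19 (mod 31) and 2220 ≡ 30 (mod 73).

x = 2220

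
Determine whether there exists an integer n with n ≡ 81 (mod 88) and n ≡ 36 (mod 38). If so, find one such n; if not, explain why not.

No such integer exists.

Reduce both congruences modulo 2, which divides 88 and 38: they say n ≡ 81 (mod 2) and n ≡ 36 (mod 2).
However 81 ≡ 1 and 36 ≡ 0 (mod 2), and 1 ≠ 0.
Therefore no such n exists.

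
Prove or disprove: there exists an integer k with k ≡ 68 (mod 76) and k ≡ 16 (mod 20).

k = 296

gcd(76, 20) = 4. A simultaneous solution exists iff 68 ≡ 16 (mod 4); here 68 mod 4 = 0 = 16 mod 4, so it does.
The integers ≡ 68 (mod 76) are 68, 144, 220, 296, …; their remainders mod 20 are 8, 4, 0, 16, so k = 296 is the first that is ≡ 16 (mod 20).
Verify: 296 = 3·76 + 68 and 296 = 14·20 + 16. ✓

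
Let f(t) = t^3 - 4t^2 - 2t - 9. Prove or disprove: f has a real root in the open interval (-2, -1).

f(-2) = -29 and f(-1) = -12, both negative, so a sign-change argument is unavailable; we show f keeps this sign on the whole interval.
Shift to the endpoint -1: with t = -1 − u (0 < u < 1), one computes f(-1 − u) = -u^3 - 7u^2 - 9u - 12.
The nonzero coefficients here are all negative, so for u > 0 every term is negative (or zero), and the constant term -12 is strictly negative.
So f is strictly negative on (-2, -1); no root exists in the interval.

f has no root in that interval.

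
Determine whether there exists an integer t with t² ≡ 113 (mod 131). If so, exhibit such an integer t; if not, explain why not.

t = 47 works: 47² = 2209, and 2209 − 113 = 2096 = 16·131.

t = 47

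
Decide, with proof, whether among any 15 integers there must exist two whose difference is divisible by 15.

Try 15 consecutive integers, 2, 3, …, 16. Their remainders mod 15 are 2, 3, 4, 5, 6, 7, 8, 9, 10, 11, 12, 13, 14, 0, 1 — pairwise different, as any 15 ≤ 15 consecutive integers have distinct residues.
Any two of them differ by at most 14 < 15 and by at least 1, so no difference is a multiple of 15.

No, the set {2, 3, 4, 5, 6, 7, 8, 9, 10, 11, 12, 13, 14, 15, 16} is a counterexample.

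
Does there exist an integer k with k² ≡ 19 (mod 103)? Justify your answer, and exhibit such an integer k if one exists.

k = 88

Take k = 88. Then 88² = 7744 = 75·103 + 19, so 88² ≡ 19 (mod 103).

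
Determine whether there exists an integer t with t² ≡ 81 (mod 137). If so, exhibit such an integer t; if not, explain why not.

t = 128

t = 128 works: 128² = 16384, and 16384 − 81 = 16303 = 119·137.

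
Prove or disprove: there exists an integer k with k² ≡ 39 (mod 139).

139 is prime, so by Euler's criterion 39 is a square mod 139 iff 39^((139−1)/2) = 39^69 ≡ 1 (mod 139).
Squaring successively (mod 139): 39^2 = 1521 ≡ 131; 39^4 ≡ 131² = 17161 ≡ 64; 39^8 ≡ 64² = 4096 ≡ 65; 39^16 ≡ 65² = 4225 ≡ 55; 39^32 ≡ 55² = 3025 ≡ 106; 39^64 ≡ 106² = 11236 ≡ 116.
Since 69 = 64 + 4 + 1, 39^69 ≡ 116 · 64 · 39; multiplying out mod 139: 116·64 = 7424 ≡ 57, then 57·39 = 2223 ≡ 138. Thus 39^69 ≡ 138 ≡ −1 (mod 139).
The value −1 means 39 is a non-residue modulo 139, so k² ≡ 39 (mod 139) is impossible.

No, no such integer exists.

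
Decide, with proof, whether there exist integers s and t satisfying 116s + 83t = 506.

s = 43, t = -54

Since gcd(116, 83) = 1, every integer is an integer combination of 116 and 83.
Euclidean algorithm: 116 = 1·83 + 33, 83 = 2·33 + 17, 33 = 1·17 + 16, 17 = 1·16 + 1, 16 = 16·1 + 0.
Unwinding: 1 = 17 − 1·16 = 17 − (33 − 1·17) = −33 + 2·17 = −33 + 2·(83 − 2·33) = 2·83 − 5·33 = 2·83 − 5·(116 − 1·83) = −5·116 + 7·83, i.e. 116·(-5) + 83·7 = 1.
Multiplying through by 506: s = (-5)·506 = -2530, t = 7·506 = 3542 is a solution.
Adding 31·83 to s and subtracting 31·116 from t gives the tidier solution (43, -54).
Indeed 116·43 + 83·(-54) = 4988 − 4482 = 506.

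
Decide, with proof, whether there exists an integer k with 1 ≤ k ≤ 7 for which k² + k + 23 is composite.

k = 1

At k = 1: 1² + 1 + 23 = 25 = 5·5, which is composite.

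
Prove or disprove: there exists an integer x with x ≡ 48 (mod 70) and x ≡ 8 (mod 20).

x = 48

The moduli are not coprime: gcd(70, 20) = 10. Compatibility requires 10 ∣ (8 − 48) = -40, which holds, so solutions exist.
The smallest candidate x = 48 works directly: 48 ≡ 8 (mod 20).
Verify: 48 = 0·70 + 48 and 48 = 2·20 + 8. ✓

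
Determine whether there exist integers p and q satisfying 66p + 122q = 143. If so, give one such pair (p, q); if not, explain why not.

There are no such integers.

gcd(66, 122) = 2, so every integer of the form 66p + 122q is a multiple of 2.
However 143 leaves remainder 1 on division by 2.
So the equation is unsolvable over ℤ.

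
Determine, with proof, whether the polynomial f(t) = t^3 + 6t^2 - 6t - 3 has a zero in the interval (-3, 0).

f(-3) = 42 and f(0) = -3, which have opposite signs.
f is continuous everywhere (it is a polynomial), in particular on [-3, 0].
By the Intermediate Value Theorem, f takes the value 0 somewhere in the open interval.

Such a root exists.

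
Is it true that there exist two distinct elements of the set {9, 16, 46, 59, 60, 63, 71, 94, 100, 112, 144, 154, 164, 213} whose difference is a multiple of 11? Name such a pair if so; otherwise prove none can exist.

16 mod 11 = 5 and 60 mod 11 = 5, so 60 − 16 = 44 = 4·11.

16 and 60 are such a pair.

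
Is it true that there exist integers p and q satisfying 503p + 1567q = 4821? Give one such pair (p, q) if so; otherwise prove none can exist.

p = 318, q = -99

503 and 1567 are coprime, so 503p + 1567q ranges over all of ℤ.
Euclidean algorithm: 1567 = 3·503 + 58, 503 = 8·58 + 39, 58 = 1·39 + 19, 39 = 2·19 + 1, 19 = 19·1 + 0.
Unwinding: 1 = 39 − 2·19 = 39 − 2·(58 − 1·39) = −2·58 + 3·39 = −2·58 + 3·(503 − 8·58) = 3·503 − 26·58 = 3·503 − 26·(1567 − 3·503) = −26·1567 + 81·503, i.e. 503·81 + 1567·(-26) = 1.
Multiplying through by 4821: p = 81·4821 = 390501, q = (-26)·4821 = -125346 is a solution.
The general solution is p = 390501 + 1567k, q = -125346 − 503k; taking k = -249 gives the smaller pair p = 318, q = -99.
Indeed 503·318 + 1567·(-99) = 159954 − 155133 = 4821.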